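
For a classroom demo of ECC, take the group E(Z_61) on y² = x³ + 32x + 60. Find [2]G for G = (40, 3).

tangent at (40, 3): λ = (3·40² + 32)/(2·3) ≡ 13/6. 6⁻¹ ≡ 51 (mod 61), so λ ≡ 13·51 ≡ 53.
  x = λ² - 40 - 40 = 2809 - 80 ≡ 45; y = λ·(40 - 45) - 3 ≡ 37. → (45, 37)

(45, 37)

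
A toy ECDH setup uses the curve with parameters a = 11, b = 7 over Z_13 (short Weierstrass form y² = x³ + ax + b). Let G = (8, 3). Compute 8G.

(9, 9)

Repeated addition: build up to 8G.
2G: tangent at (8, 3): λ = (3·8² + 11)/(2·3) ≡ 8/6. 6⁻¹ ≡ 11 (mod 13), so λ ≡ 8·11 ≡ 10.
  x = λ² - 8 - 8 = 100 - 16 ≡ 6; y = λ·(8 - 6) - 3 ≡ 4. → (6, 4)
3G: (6, 4) + (8, 3). λ = (3 - 4)/(8 - 6) ≡ 12/2 mod 13. 2⁻¹ ≡ 7 (mod 13), so λ ≡ 6.
  x = λ² - 6 - 8 = 36 - 14 ≡ 9; y = λ·(6 - 9) - 4 ≡ 4. → (9, 4)
4G: (9, 4) + (8, 3). λ = (3 - 4)/(8 - 9) ≡ 12/12 mod 13. 12⁻¹ ≡ 12 (mod 13) since 12·12 = 144 ≡ 1, so λ ≡ 1.
  x = λ² - 9 - 8 = 1 - 17 ≡ 10; y = λ·(9 - 10) - 4 ≡ 8. → (10, 8)
5G: (10, 8) + (8, 3). λ = (3 - 8)/(8 - 10) ≡ 8/11 mod 13. 11⁻¹ ≡ 6 (mod 13), so λ ≡ 9.
  x = λ² - 10 - 8 = 81 - 18 ≡ 11; y = λ·(10 - 11) - 8 ≡ 9. → (11, 9)
6G: (11, 9) + (8, 3). λ = (3 - 9)/(8 - 11) ≡ 7/10 mod 13. 10⁻¹ ≡ 4 (mod 13) since 10·4 = 40 ≡ 1, so λ ≡ 2.
  x = λ² - 11 - 8 = 4 - 19 ≡ 11; y = λ·(11 - 11) - 9 ≡ 4. → (11, 4)
7G: (11, 4) + (8, 3). λ = (3 - 4)/(8 - 11) ≡ 12/10 mod 13. 10⁻¹ ≡ 4 (mod 13) since 10·4 = 40 ≡ 1, so λ ≡ 9.
  x = λ² - 11 - 8 = 81 - 19 ≡ 10; y = λ·(11 - 10) - 4 ≡ 5. → (10, 5)
8G: (10, 5) + (8, 3). λ = (3 - 5)/(8 - 10) ≡ 11/11 mod 13. 11⁻¹ ≡ 6 (mod 13) since 11·6 = 66 ≡ 1, so λ ≡ 1.
  x = λ² - 10 - 8 = 1 - 18 ≡ 9; y = λ·(10 - 9) - 5 ≡ 9. → (9, 9)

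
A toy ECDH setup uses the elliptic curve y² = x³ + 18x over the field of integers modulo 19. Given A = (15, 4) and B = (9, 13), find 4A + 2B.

(6, 1)

First 4A:
Double-and-add on 4 = (100)₂. Start with A = (15, 4) for the leading 1-bit.
double: tangent at (15, 4): λ = (3·15² + 18)/(2·4) ≡ 9/8. 8⁻¹ ≡ 12 (mod 19), so λ ≡ 9·12 ≡ 13.
  x = λ² - 15 - 15 = 169 - 30 ≡ 6; y = λ·(15 - 6) - 4 ≡ 18. → (6, 18)
double: tangent at (6, 18): λ = (3·6² + 18)/(2·18) ≡ 12/17. 17⁻¹ ≡ 9 (mod 19), so λ ≡ 12·9 ≡ 13.
  x = λ² - 6 - 6 = 169 - 12 ≡ 5; y = λ·(6 - 5) - 18 ≡ 14. → (5, 14)
4A = (5, 14).
Next 2B:
Repeated addition: build up to 2B.
2B: tangent at (9, 13): λ = (3·9² + 18)/(2·13) ≡ 14/7. 7⁻¹ ≡ 11 (mod 19) since 7·11 = 77 ≡ 1, so λ ≡ 14·11 ≡ 2.
  x = λ² - 9 - 9 = 4 - 18 ≡ 5; y = λ·(9 - 5) - 13 ≡ 14. → (5, 14)
2B = (5, 14).
Finally 4A + 2B:
tangent at (5, 14): λ = (3·5² + 18)/(2·14) ≡ 17/9. 9⁻¹ ≡ 17 (mod 19) since 9·17 = 153 ≡ 1, so λ ≡ 17·17 ≡ 4.
  x = λ² - 5 - 5 = 16 - 10 ≡ 6; y = λ·(5 - 6) - 14 ≡ 1. → (6, 1)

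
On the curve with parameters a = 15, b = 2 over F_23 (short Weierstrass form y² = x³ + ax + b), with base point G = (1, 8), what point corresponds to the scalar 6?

Repeated addition: build up to 6G.
2G: tangent at (1, 8): λ = (3·1² + 15)/(2·8) ≡ 18/16. 16⁻¹ ≡ 13 (mod 23) since 16·13 = 208 ≡ 1, so λ ≡ 18·13 ≡ 4.
  x = λ² - 1 - 1 = 16 - 2 ≡ 14; y = λ·(1 - 14) - 8 ≡ 9. → (14, 9)
3G: (14, 9) + (1, 8). λ = (8 - 9)/(1 - 14) ≡ 22/10 mod 23. 10⁻¹ ≡ 7 (mod 23), so λ ≡ 16.
  x = λ² - 14 - 1 = 256 - 15 ≡ 11; y = λ·(14 - 11) - 9 ≡ 16. → (11, 16)
4G: (11, 16) + (1, 8). λ = (8 - 16)/(1 - 11) ≡ 15/13 mod 23. 13⁻¹ ≡ 16 (mod 23), so λ ≡ 10.
  x = λ² - 11 - 1 = 100 - 12 ≡ 19; y = λ·(11 - 19) - 16 ≡ 19. → (19, 19)
5G: (19, 19) + (1, 8). λ = (8 - 19)/(1 - 19) ≡ 12/5 mod 23. 5⁻¹ ≡ 14 (mod 23), so λ ≡ 7.
  x = λ² - 19 - 1 = 49 - 20 ≡ 6; y = λ·(19 - 6) - 19 ≡ 3. → (6, 3)
6G: (6, 3) + (1, 8). λ = (8 - 3)/(1 - 6) ≡ 5/18 mod 23. 18⁻¹ ≡ 9 (mod 23) since 18·9 = 162 ≡ 1, so λ ≡ 22.
  x = λ² - 6 - 1 = 484 - 7 ≡ 17; y = λ·(6 - 17) - 3 ≡ 8. → (17, 8)

(17, 8)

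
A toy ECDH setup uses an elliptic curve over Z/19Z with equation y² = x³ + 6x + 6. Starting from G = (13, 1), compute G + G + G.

(17, 10)

Repeated addition: build up to 3G.
2G: tangent at (13, 1): λ = (3·13² + 6)/(2·1) ≡ 0/2. 2⁻¹ ≡ 10 (mod 19), so λ ≡ 0·10 ≡ 0.
  x = λ² - 13 - 13 = 0 - 26 ≡ 12; y = λ·(13 - 12) - 1 ≡ 18. → (12, 18)
3G: (12, 18) + (13, 1). λ = (1 - 18)/(13 - 12) ≡ 2/1 mod 19. 1⁻¹ ≡ 1 (mod 19), so λ ≡ 2.
  x = λ² - 12 - 13 = 4 - 25 ≡ 17; y = λ·(12 - 17) - 18 ≡ 10. → (17, 10)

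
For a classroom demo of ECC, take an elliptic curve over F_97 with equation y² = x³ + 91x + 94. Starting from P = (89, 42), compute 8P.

(15, 88)

Double-and-add on 8 = (1000)₂. Start with P = (89, 42) for the leading 1-bit.
double: tangent at (89, 42): λ = (3·89² + 91)/(2·42) ≡ 89/84. 84⁻¹ ≡ 82 (mod 97) since 84·82 = 6888 ≡ 1, so λ ≡ 89·82 ≡ 23.
  x = λ² - 89 - 89 = 529 - 178 ≡ 60; y = λ·(89 - 60) - 42 ≡ 43. → (60, 43)
double: tangent at (60, 43): λ = (3·60² + 91)/(2·43) ≡ 27/86. 86⁻¹ ≡ 44 (mod 97) since 86·44 = 3784 ≡ 1, so λ ≡ 27·44 ≡ 24.
  x = λ² - 60 - 60 = 576 - 120 ≡ 68; y = λ·(60 - 68) - 43 ≡ 56. → (68, 56)
double: tangent at (68, 56): λ = (3·68² + 91)/(2·56) ≡ 92/15. 15⁻¹ ≡ 13 (mod 97) since 15·13 = 195 ≡ 1, so λ ≡ 92·13 ≡ 32.
  x = λ² - 68 - 68 = 1024 - 136 ≡ 15; y = λ·(68 - 15) - 56 ≡ 88. → (15, 88)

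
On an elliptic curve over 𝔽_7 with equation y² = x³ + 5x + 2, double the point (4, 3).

(1, 6)

tangent at (4, 3): λ = (3·4² + 5)/(2·3) ≡ 4/6. 6⁻¹ ≡ 6 (mod 7), so λ ≡ 4·6 ≡ 3.
  x = λ² - 4 - 4 = 9 - 8 ≡ 1; y = λ·(4 - 1) - 3 ≡ 6. → (1, 6)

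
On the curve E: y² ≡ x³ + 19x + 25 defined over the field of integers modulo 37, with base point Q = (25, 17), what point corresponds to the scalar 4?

(2, 21)

Repeated addition: build up to 4Q.
2Q: tangent at (25, 17): λ = (3·25² + 19)/(2·17) ≡ 7/34. 34⁻¹ ≡ 12 (mod 37) since 34·12 = 408 ≡ 1, so λ ≡ 7·12 ≡ 10.
  x = λ² - 25 - 25 = 100 - 50 ≡ 13; y = λ·(25 - 13) - 17 ≡ 29. → (13, 29)
3Q: (13, 29) + (25, 17). λ = (17 - 29)/(25 - 13) ≡ 25/12 mod 37. 12⁻¹ ≡ 34 (mod 37), so λ ≡ 36.
  x = λ² - 13 - 25 = 1296 - 38 ≡ 0; y = λ·(13 - 0) - 29 ≡ 32. → (0, 32)
4Q: (0, 32) + (25, 17). λ = (17 - 32)/(25 - 0) ≡ 22/25 mod 37. 25⁻¹ ≡ 3 (mod 37) since 25·3 = 75 ≡ 1, so λ ≡ 29.
  x = λ² - 0 - 25 = 841 - 25 ≡ 2; y = λ·(0 - 2) - 32 ≡ 21. → (2, 21)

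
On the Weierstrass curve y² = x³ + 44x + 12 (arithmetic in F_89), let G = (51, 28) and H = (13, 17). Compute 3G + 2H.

First 3G:
Repeated addition: build up to 3G.
2G: tangent at (51, 28): λ = (3·51² + 44)/(2·28) ≡ 15/56. 56⁻¹ ≡ 62 (mod 89), so λ ≡ 15·62 ≡ 40.
  x = λ² - 51 - 51 = 1600 - 102 ≡ 74; y = λ·(51 - 74) - 28 ≡ 31. → (74, 31)
3G: (74, 31) + (51, 28). λ = (28 - 31)/(51 - 74) ≡ 86/66 mod 89. 66⁻¹ ≡ 58 (mod 89), so λ ≡ 4.
  x = λ² - 74 - 51 = 16 - 125 ≡ 69; y = λ·(74 - 69) - 31 ≡ 78. → (69, 78)
3G = (69, 78).
Next 2H:
Repeated addition: build up to 2H.
2H: tangent at (13, 17): λ = (3·13² + 44)/(2·17) ≡ 17/34. 34⁻¹ ≡ 55 (mod 89), so λ ≡ 17·55 ≡ 45.
  x = λ² - 13 - 13 = 2025 - 26 ≡ 41; y = λ·(13 - 41) - 17 ≡ 58. → (41, 58)
2H = (41, 58).
Finally 3G + 2H:
(69, 78) + (41, 58). λ = (58 - 78)/(41 - 69) ≡ 69/61 mod 89. 61⁻¹ ≡ 54 (mod 89), so λ ≡ 77.
  x = λ² - 69 - 41 = 5929 - 110 ≡ 34; y = λ·(69 - 34) - 78 ≡ 36. → (34, 36)

(34, 36)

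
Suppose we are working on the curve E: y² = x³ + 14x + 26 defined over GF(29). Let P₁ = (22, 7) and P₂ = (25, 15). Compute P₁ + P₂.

(2, 27)

(22, 7) + (25, 15). λ = (15 - 7)/(25 - 22) ≡ 8/3 mod 29. 3⁻¹ ≡ 10 (mod 29) since 3·10 = 30 ≡ 1, so λ ≡ 22.
  x = λ² - 22 - 25 = 484 - 47 ≡ 2; y = λ·(22 - 2) - 7 ≡ 27. → (2, 27)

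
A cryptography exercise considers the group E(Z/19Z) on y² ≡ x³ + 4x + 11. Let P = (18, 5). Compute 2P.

(8, 2)

tangent at (18, 5): λ = (3·18² + 4)/(2·5) ≡ 7/10. 10⁻¹ ≡ 2 (mod 19) since 10·2 = 20 ≡ 1, so λ ≡ 7·2 ≡ 14.
  x = λ² - 18 - 18 = 196 - 36 ≡ 8; y = λ·(18 - 8) - 5 ≡ 2. → (8, 2)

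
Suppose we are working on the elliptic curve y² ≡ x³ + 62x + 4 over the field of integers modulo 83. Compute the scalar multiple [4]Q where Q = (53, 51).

Double-and-add on 4 = (100)₂. Start with Q = (53, 51) for the leading 1-bit.
double: tangent at (53, 51): λ = (3·53² + 62)/(2·51) ≡ 23/19. 19⁻¹ ≡ 35 (mod 83), so λ ≡ 23·35 ≡ 58.
  x = λ² - 53 - 53 = 3364 - 106 ≡ 21; y = λ·(53 - 21) - 51 ≡ 62. → (21, 62)
double: tangent at (21, 62): λ = (3·21² + 62)/(2·62) ≡ 57/41. 41⁻¹ ≡ 81 (mod 83) since 41·81 = 3321 ≡ 1, so λ ≡ 57·81 ≡ 52.
  x = λ² - 21 - 21 = 2704 - 42 ≡ 6; y = λ·(21 - 6) - 62 ≡ 54. → (6, 54)

(6, 54)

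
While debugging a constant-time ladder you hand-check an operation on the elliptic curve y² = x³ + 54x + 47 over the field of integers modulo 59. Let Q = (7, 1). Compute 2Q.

(12, 57)

tangent at (7, 1): λ = (3·7² + 54)/(2·1) ≡ 24/2. 2⁻¹ ≡ 30 (mod 59) since 2·30 = 60 ≡ 1, so λ ≡ 24·30 ≡ 12.
  x = λ² - 7 - 7 = 144 - 14 ≡ 12; y = λ·(7 - 12) - 1 ≡ 57. → (12, 57)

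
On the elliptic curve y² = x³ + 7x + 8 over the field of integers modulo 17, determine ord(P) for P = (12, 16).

2P: tangent at (12, 16): λ = (3·12² + 7)/(2·16) ≡ 14/15. 15⁻¹ ≡ 8 (mod 17), so λ ≡ 14·8 ≡ 10.
  x = λ² - 12 - 12 = 100 - 24 ≡ 8; y = λ·(12 - 8) - 16 ≡ 7. → (8, 7)
3P: (8, 7) + (12, 16). λ = (16 - 7)/(12 - 8) ≡ 9/4 mod 17. 4⁻¹ ≡ 13 (mod 17), so λ ≡ 15.
  x = λ² - 8 - 12 = 225 - 20 ≡ 1; y = λ·(8 - 1) - 7 ≡ 13. → (1, 13)
4P: (1, 13) + (12, 16). λ = (16 - 13)/(12 - 1) ≡ 3/11 mod 17. 11⁻¹ ≡ 14 (mod 17), so λ ≡ 8.
  x = λ² - 1 - 12 = 64 - 13 ≡ 0; y = λ·(1 - 0) - 13 ≡ 12. → (0, 12)
5P: (0, 12) + (12, 16). λ = (16 - 12)/(12 - 0) ≡ 4/12 mod 17. 12⁻¹ ≡ 10 (mod 17), so λ ≡ 6.
  x = λ² - 0 - 12 = 36 - 12 ≡ 7; y = λ·(0 - 7) - 12 ≡ 14. → (7, 14)
6P: (7, 14) + (12, 16). λ = (16 - 14)/(12 - 7) ≡ 2/5 mod 17. 5⁻¹ ≡ 7 (mod 17), so λ ≡ 14.
  x = λ² - 7 - 12 = 196 - 19 ≡ 7; y = λ·(7 - 7) - 14 ≡ 3. → (7, 3)
7P: (7, 3) + (12, 16). λ = (16 - 3)/(12 - 7) ≡ 13/5 mod 17. 5⁻¹ ≡ 7 (mod 17), so λ ≡ 6.
  x = λ² - 7 - 12 = 36 - 19 ≡ 0; y = λ·(7 - 0) - 3 ≡ 5. → (0, 5)
8P: (0, 5) + (12, 16). λ = (16 - 5)/(12 - 0) ≡ 11/12 mod 17. 12⁻¹ ≡ 10 (mod 17), so λ ≡ 8.
  x = λ² - 0 - 12 = 64 - 12 ≡ 1; y = λ·(0 - 1) - 5 ≡ 4. → (1, 4)
9P: (1, 4) + (12, 16). λ = (16 - 4)/(12 - 1) ≡ 12/11 mod 17. 11⁻¹ ≡ 14 (mod 17) since 11·14 = 154 ≡ 1, so λ ≡ 15.
  x = λ² - 1 - 12 = 225 - 13 ≡ 8; y = λ·(1 - 8) - 4 ≡ 10. → (8, 10)
10P: (8, 10) + (12, 16). λ = (16 - 10)/(12 - 8) ≡ 6/4 mod 17. 4⁻¹ ≡ 13 (mod 17) since 4·13 = 52 ≡ 1, so λ ≡ 10.
  x = λ² - 8 - 12 = 100 - 20 ≡ 12; y = λ·(8 - 12) - 10 ≡ 1. → (12, 1)
11P: (12, 1) + (12, 16): same x and y₁ ≡ -y₂, so the sum is the point at infinity.
11P = the point at infinity, so the order is 11.

11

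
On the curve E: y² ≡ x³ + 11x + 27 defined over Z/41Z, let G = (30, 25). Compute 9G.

Double-and-add on 9 = (1001)₂. Start with G = (30, 25) for the leading 1-bit.
double: tangent at (30, 25): λ = (3·30² + 11)/(2·25) ≡ 5/9. 9⁻¹ ≡ 32 (mod 41), so λ ≡ 5·32 ≡ 37.
  x = λ² - 30 - 30 = 1369 - 60 ≡ 38; y = λ·(30 - 38) - 25 ≡ 7. → (38, 7)
double: tangent at (38, 7): λ = (3·38² + 11)/(2·7) ≡ 38/14. 14⁻¹ ≡ 3 (mod 41), so λ ≡ 38·3 ≡ 32.
  x = λ² - 38 - 38 = 1024 - 76 ≡ 5; y = λ·(38 - 5) - 7 ≡ 24. → (5, 24)
double: tangent at (5, 24): λ = (3·5² + 11)/(2·24) ≡ 4/7. 7⁻¹ ≡ 6 (mod 41), so λ ≡ 4·6 ≡ 24.
  x = λ² - 5 - 5 = 576 - 10 ≡ 33; y = λ·(5 - 33) - 24 ≡ 1. → (33, 1)
add G: (33, 1) + (30, 25). λ = (25 - 1)/(30 - 33) ≡ 24/38 mod 41. 38⁻¹ ≡ 27 (mod 41) since 38·27 = 1026 ≡ 1, so λ ≡ 33.
  x = λ² - 33 - 30 = 1089 - 63 ≡ 1; y = λ·(33 - 1) - 1 ≡ 30. → (1, 30)

(1, 30)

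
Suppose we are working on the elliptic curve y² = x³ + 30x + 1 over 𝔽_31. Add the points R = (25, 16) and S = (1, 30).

(9, 16)

(25, 16) + (1, 30). λ = (30 - 16)/(1 - 25) ≡ 14/7 mod 31. 7⁻¹ ≡ 9 (mod 31), so λ ≡ 2.
  x = λ² - 25 - 1 = 4 - 26 ≡ 9; y = λ·(25 - 9) - 16 ≡ 16. → (9, 16)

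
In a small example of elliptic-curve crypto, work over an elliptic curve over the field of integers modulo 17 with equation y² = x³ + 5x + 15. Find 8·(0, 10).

Write Q = (0, 10).
Double-and-add on 8 = (1000)₂. Start with Q = (0, 10) for the leading 1-bit.
double: tangent at (0, 10): λ = (3·0² + 5)/(2·10) ≡ 5/3. 3⁻¹ ≡ 6 (mod 17) since 3·6 = 18 ≡ 1, so λ ≡ 5·6 ≡ 13.
  x = λ² - 0 - 0 = 169 - 0 ≡ 16; y = λ·(0 - 16) - 10 ≡ 3. → (16, 3)
double: tangent at (16, 3): λ = (3·16² + 5)/(2·3) ≡ 8/6. 6⁻¹ ≡ 3 (mod 17) since 6·3 = 18 ≡ 1, so λ ≡ 8·3 ≡ 7.
  x = λ² - 16 - 16 = 49 - 32 ≡ 0; y = λ·(16 - 0) - 3 ≡ 7. → (0, 7)
double: tangent at (0, 7): λ = (3·0² + 5)/(2·7) ≡ 5/14. 14⁻¹ ≡ 11 (mod 17), so λ ≡ 5·11 ≡ 4.
  x = λ² - 0 - 0 = 16 - 0 ≡ 16; y = λ·(0 - 16) - 7 ≡ 14. → (16, 14)

(16, 14)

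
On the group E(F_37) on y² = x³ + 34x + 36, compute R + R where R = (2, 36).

tangent at (2, 36): λ = (3·2² + 34)/(2·36) ≡ 9/35. 35⁻¹ ≡ 18 (mod 37), so λ ≡ 9·18 ≡ 14.
  x = λ² - 2 - 2 = 196 - 4 ≡ 7; y = λ·(2 - 7) - 36 ≡ 5. → (7, 5)

(7, 5)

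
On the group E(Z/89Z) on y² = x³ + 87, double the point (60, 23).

(50, 65)

tangent at (60, 23): λ = (3·60² + 0)/(2·23) ≡ 31/46. 46⁻¹ ≡ 60 (mod 89), so λ ≡ 31·60 ≡ 80.
  x = λ² - 60 - 60 = 6400 - 120 ≡ 50; y = λ·(60 - 50) - 23 ≡ 65. → (50, 65)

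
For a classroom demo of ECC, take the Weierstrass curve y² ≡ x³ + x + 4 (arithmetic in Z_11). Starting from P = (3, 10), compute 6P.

O

Double-and-add on 6 = (110)₂. Start with P = (3, 10) for the leading 1-bit.
double: tangent at (3, 10): λ = (3·3² + 1)/(2·10) ≡ 6/9. 9⁻¹ ≡ 5 (mod 11), so λ ≡ 6·5 ≡ 8.
  x = λ² - 3 - 3 = 64 - 6 ≡ 3; y = λ·(3 - 3) - 10 ≡ 1. → (3, 1)
add P: (3, 1) + (3, 10): same x and y₁ ≡ -y₂, so the sum is O.
double: O + O = O (identity).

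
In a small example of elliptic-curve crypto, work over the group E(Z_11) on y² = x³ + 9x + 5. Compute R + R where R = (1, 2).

tangent at (1, 2): λ = (3·1² + 9)/(2·2) ≡ 1/4. 4⁻¹ ≡ 3 (mod 11) since 4·3 = 12 ≡ 1, so λ ≡ 1·3 ≡ 3.
  x = λ² - 1 - 1 = 9 - 2 ≡ 7; y = λ·(1 - 7) - 2 ≡ 2. → (7, 2)

(7, 2)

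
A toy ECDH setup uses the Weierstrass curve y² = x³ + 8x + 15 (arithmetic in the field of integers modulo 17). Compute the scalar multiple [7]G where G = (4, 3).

(3, 7)

Repeated addition: build up to 7G.
2G: tangent at (4, 3): λ = (3·4² + 8)/(2·3) ≡ 5/6. 6⁻¹ ≡ 3 (mod 17) since 6·3 = 18 ≡ 1, so λ ≡ 5·3 ≡ 15.
  x = λ² - 4 - 4 = 225 - 8 ≡ 13; y = λ·(4 - 13) - 3 ≡ 15. → (13, 15)
3G: (13, 15) + (4, 3). λ = (3 - 15)/(4 - 13) ≡ 5/8 mod 17. 8⁻¹ ≡ 15 (mod 17), so λ ≡ 7.
  x = λ² - 13 - 4 = 49 - 17 ≡ 15; y = λ·(13 - 15) - 15 ≡ 5. → (15, 5)
4G: (15, 5) + (4, 3). λ = (3 - 5)/(4 - 15) ≡ 15/6 mod 17. 6⁻¹ ≡ 3 (mod 17), so λ ≡ 11.
  x = λ² - 15 - 4 = 121 - 19 ≡ 0; y = λ·(15 - 0) - 5 ≡ 7. → (0, 7)
5G: (0, 7) + (4, 3). λ = (3 - 7)/(4 - 0) ≡ 13/4 mod 17. 4⁻¹ ≡ 13 (mod 17), so λ ≡ 16.
  x = λ² - 0 - 4 = 256 - 4 ≡ 14; y = λ·(0 - 14) - 7 ≡ 7. → (14, 7)
6G: (14, 7) + (4, 3). λ = (3 - 7)/(4 - 14) ≡ 13/7 mod 17. 7⁻¹ ≡ 5 (mod 17), so λ ≡ 14.
  x = λ² - 14 - 4 = 196 - 18 ≡ 8; y = λ·(14 - 8) - 7 ≡ 9. → (8, 9)
7G: (8, 9) + (4, 3). λ = (3 - 9)/(4 - 8) ≡ 11/13 mod 17. 13⁻¹ ≡ 4 (mod 17), so λ ≡ 10.
  x = λ² - 8 - 4 = 100 - 12 ≡ 3; y = λ·(8 - 3) - 9 ≡ 7. → (3, 7)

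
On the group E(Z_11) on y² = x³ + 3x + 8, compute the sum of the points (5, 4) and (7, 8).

(3, 0)

(5, 4) + (7, 8). λ = (8 - 4)/(7 - 5) ≡ 4/2 mod 11. 2⁻¹ ≡ 6 (mod 11), so λ ≡ 2.
  x = λ² - 5 - 7 = 4 - 12 ≡ 3; y = λ·(5 - 3) - 4 ≡ 0. → (3, 0)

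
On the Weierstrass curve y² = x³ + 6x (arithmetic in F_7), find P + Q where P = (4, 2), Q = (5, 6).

(0, 0)

(4, 2) + (5, 6). λ = (6 - 2)/(5 - 4) ≡ 4/1 mod 7. 1⁻¹ ≡ 1 (mod 7) since 1·1 = 1 ≡ 1, so λ ≡ 4.
  x = λ² - 4 - 5 = 16 - 9 ≡ 0; y = λ·(4 - 0) - 2 ≡ 0. → (0, 0)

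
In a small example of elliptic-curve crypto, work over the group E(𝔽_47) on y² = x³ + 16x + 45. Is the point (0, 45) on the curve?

no

y² = 45² ≡ 4; x³ + 16x + 45 = 45 ≡ 45 (mod 47). 4 ≠ 45.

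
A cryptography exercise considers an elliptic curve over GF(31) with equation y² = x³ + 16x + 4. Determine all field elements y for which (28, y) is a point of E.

x³ + 16x + 4 = 22404 ≡ 22 (mod 31).
22 is a non-residue mod 31; no y exists.

none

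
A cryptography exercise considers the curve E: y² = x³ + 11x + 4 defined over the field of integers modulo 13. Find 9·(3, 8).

(9, 0)

Write G = (3, 8).
Repeated addition: build up to 9G.
2G: tangent at (3, 8): λ = (3·3² + 11)/(2·8) ≡ 12/3. 3⁻¹ ≡ 9 (mod 13) since 3·9 = 27 ≡ 1, so λ ≡ 12·9 ≡ 4.
  x = λ² - 3 - 3 = 16 - 6 ≡ 10; y = λ·(3 - 10) - 8 ≡ 3. → (10, 3)
3G: (10, 3) + (3, 8). λ = (8 - 3)/(3 - 10) ≡ 5/6 mod 13. 6⁻¹ ≡ 11 (mod 13), so λ ≡ 3.
  x = λ² - 10 - 3 = 9 - 13 ≡ 9; y = λ·(10 - 9) - 3 ≡ 0. → (9, 0)
4G: (9, 0) + (3, 8). λ = (8 - 0)/(3 - 9) ≡ 8/7 mod 13. 7⁻¹ ≡ 2 (mod 13) since 7·2 = 14 ≡ 1, so λ ≡ 3.
  x = λ² - 9 - 3 = 9 - 12 ≡ 10; y = λ·(9 - 10) - 0 ≡ 10. → (10, 10)
5G: (10, 10) + (3, 8). λ = (8 - 10)/(3 - 10) ≡ 11/6 mod 13. 6⁻¹ ≡ 11 (mod 13) since 6·11 = 66 ≡ 1, so λ ≡ 4.
  x = λ² - 10 - 3 = 16 - 13 ≡ 3; y = λ·(10 - 3) - 10 ≡ 5. → (3, 5)
6G: (3, 5) + (3, 8): same x and y₁ ≡ -y₂, so the sum is O.
7G: O + (3, 8) = (3, 8) (identity).
8G: tangent at (3, 8): λ = (3·3² + 11)/(2·8) ≡ 12/3. 3⁻¹ ≡ 9 (mod 13), so λ ≡ 12·9 ≡ 4.
  x = λ² - 3 - 3 = 16 - 6 ≡ 10; y = λ·(3 - 10) - 8 ≡ 3. → (10, 3)
9G: (10, 3) + (3, 8). λ = (8 - 3)/(3 - 10) ≡ 5/6 mod 13. 6⁻¹ ≡ 11 (mod 13), so λ ≡ 3.
  x = λ² - 10 - 3 = 9 - 13 ≡ 9; y = λ·(10 - 9) - 3 ≡ 0. → (9, 0)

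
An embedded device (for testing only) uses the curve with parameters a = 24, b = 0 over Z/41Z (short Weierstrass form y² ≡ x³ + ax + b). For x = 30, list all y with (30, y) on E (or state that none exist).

2, 39

x³ + 24x + 0 = 27720 ≡ 4 (mod 41).
Square roots of 4 mod 41: 2 and 39 (since 2² = 4 ≡ 4).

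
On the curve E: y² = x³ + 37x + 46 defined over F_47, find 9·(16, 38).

(16, 38)

Write P = (16, 38).
Double-and-add on 9 = (1001)₂. Start with P = (16, 38) for the leading 1-bit.
double: tangent at (16, 38): λ = (3·16² + 37)/(2·38) ≡ 6/29. 29⁻¹ ≡ 13 (mod 47), so λ ≡ 6·13 ≡ 31.
  x = λ² - 16 - 16 = 961 - 32 ≡ 36; y = λ·(16 - 36) - 38 ≡ 0. → (36, 0)
double: (36, 0) + (36, 0): same x and y₁ ≡ -y₂, so the sum is O.
double: O + O = O (identity).
add P: O + (16, 38) = (16, 38) (identity).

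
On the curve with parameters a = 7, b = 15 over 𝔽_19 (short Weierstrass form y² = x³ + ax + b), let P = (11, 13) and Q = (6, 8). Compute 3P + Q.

First 3P:
Repeated addition: build up to 3P.
2P: tangent at (11, 13): λ = (3·11² + 7)/(2·13) ≡ 9/7. 7⁻¹ ≡ 11 (mod 19), so λ ≡ 9·11 ≡ 4.
  x = λ² - 11 - 11 = 16 - 22 ≡ 13; y = λ·(11 - 13) - 13 ≡ 17. → (13, 17)
3P: (13, 17) + (11, 13). λ = (13 - 17)/(11 - 13) ≡ 15/17 mod 19. 17⁻¹ ≡ 9 (mod 19) since 17·9 = 153 ≡ 1, so λ ≡ 2.
  x = λ² - 13 - 11 = 4 - 24 ≡ 18; y = λ·(13 - 18) - 17 ≡ 11. → (18, 11)
3P = (18, 11).
Finally 3P + Q:
(18, 11) + (6, 8). λ = (8 - 11)/(6 - 18) ≡ 16/7 mod 19. 7⁻¹ ≡ 11 (mod 19), so λ ≡ 5.
  x = λ² - 18 - 6 = 25 - 24 ≡ 1; y = λ·(18 - 1) - 11 ≡ 17. → (1, 17)

(1, 17)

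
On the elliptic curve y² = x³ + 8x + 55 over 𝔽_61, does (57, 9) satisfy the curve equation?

y² = 9² ≡ 20; x³ + 8x + 55 = 185704 ≡ 20 (mod 61). 20 = 20.

yes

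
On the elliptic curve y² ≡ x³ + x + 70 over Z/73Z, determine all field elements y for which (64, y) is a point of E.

none

x³ + 1x + 70 = 262278 ≡ 62 (mod 73).
62 is a non-residue mod 73; no y exists.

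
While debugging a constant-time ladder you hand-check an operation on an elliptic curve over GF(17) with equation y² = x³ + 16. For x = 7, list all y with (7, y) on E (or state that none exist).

6, 11

x³ + 0x + 16 = 359 ≡ 2 (mod 17).
Square roots of 2 mod 17: 6 and 11 (since 6² = 36 ≡ 2).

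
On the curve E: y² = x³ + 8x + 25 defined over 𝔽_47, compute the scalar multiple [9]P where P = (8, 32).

Double-and-add on 9 = (1001)₂. Start with P = (8, 32) for the leading 1-bit.
double: tangent at (8, 32): λ = (3·8² + 8)/(2·32) ≡ 12/17. 17⁻¹ ≡ 36 (mod 47) since 17·36 = 612 ≡ 1, so λ ≡ 12·36 ≡ 9.
  x = λ² - 8 - 8 = 81 - 16 ≡ 18; y = λ·(8 - 18) - 32 ≡ 19. → (18, 19)
double: tangent at (18, 19): λ = (3·18² + 8)/(2·19) ≡ 40/38. 38⁻¹ ≡ 26 (mod 47) since 38·26 = 988 ≡ 1, so λ ≡ 40·26 ≡ 6.
  x = λ² - 18 - 18 = 36 - 36 ≡ 0; y = λ·(18 - 0) - 19 ≡ 42. → (0, 42)
double: tangent at (0, 42): λ = (3·0² + 8)/(2·42) ≡ 8/37. 37⁻¹ ≡ 14 (mod 47), so λ ≡ 8·14 ≡ 18.
  x = λ² - 0 - 0 = 324 - 0 ≡ 42; y = λ·(0 - 42) - 42 ≡ 1. → (42, 1)
add P: (42, 1) + (8, 32). λ = (32 - 1)/(8 - 42) ≡ 31/13 mod 47. 13⁻¹ ≡ 29 (mod 47) since 13·29 = 377 ≡ 1, so λ ≡ 6.
  x = λ² - 42 - 8 = 36 - 50 ≡ 33; y = λ·(42 - 33) - 1 ≡ 6. → (33, 6)

(33, 6)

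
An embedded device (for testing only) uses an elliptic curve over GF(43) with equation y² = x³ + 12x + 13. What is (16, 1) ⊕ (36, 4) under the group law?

(16, 1) + (36, 4). λ = (4 - 1)/(36 - 16) ≡ 3/20 mod 43. 20⁻¹ ≡ 28 (mod 43), so λ ≡ 41.
  x = λ² - 16 - 36 = 1681 - 52 ≡ 38; y = λ·(16 - 38) - 1 ≡ 0. → (38, 0)

(38, 0)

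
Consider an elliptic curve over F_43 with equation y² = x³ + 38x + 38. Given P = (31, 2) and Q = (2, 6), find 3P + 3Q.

First 3P:
Repeated addition: build up to 3P.
2P: tangent at (31, 2): λ = (3·31² + 38)/(2·2) ≡ 40/4. 4⁻¹ ≡ 11 (mod 43), so λ ≡ 40·11 ≡ 10.
  x = λ² - 31 - 31 = 100 - 62 ≡ 38; y = λ·(31 - 38) - 2 ≡ 14. → (38, 14)
3P: (38, 14) + (31, 2). λ = (2 - 14)/(31 - 38) ≡ 31/36 mod 43. 36⁻¹ ≡ 6 (mod 43) since 36·6 = 216 ≡ 1, so λ ≡ 14.
  x = λ² - 38 - 31 = 196 - 69 ≡ 41; y = λ·(38 - 41) - 14 ≡ 30. → (41, 30)
3P = (41, 30).
Next 3Q:
Repeated addition: build up to 3Q.
2Q: tangent at (2, 6): λ = (3·2² + 38)/(2·6) ≡ 7/12. 12⁻¹ ≡ 18 (mod 43), so λ ≡ 7·18 ≡ 40.
  x = λ² - 2 - 2 = 1600 - 4 ≡ 5; y = λ·(2 - 5) - 6 ≡ 3. → (5, 3)
3Q: (5, 3) + (2, 6). λ = (6 - 3)/(2 - 5) ≡ 3/40 mod 43. 40⁻¹ ≡ 14 (mod 43), so λ ≡ 42.
  x = λ² - 5 - 2 = 1764 - 7 ≡ 37; y = λ·(5 - 37) - 3 ≡ 29. → (37, 29)
3Q = (37, 29).
Finally 3P + 3Q:
(41, 30) + (37, 29). λ = (29 - 30)/(37 - 41) ≡ 42/39 mod 43. 39⁻¹ ≡ 32 (mod 43) since 39·32 = 1248 ≡ 1, so λ ≡ 11.
  x = λ² - 41 - 37 = 121 - 78 ≡ 0; y = λ·(41 - 0) - 30 ≡ 34. → (0, 34)

(0, 34)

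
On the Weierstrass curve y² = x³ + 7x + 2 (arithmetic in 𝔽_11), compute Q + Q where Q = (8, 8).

tangent at (8, 8): λ = (3·8² + 7)/(2·8) ≡ 1/5. 5⁻¹ ≡ 9 (mod 11) since 5·9 = 45 ≡ 1, so λ ≡ 1·9 ≡ 9.
  x = λ² - 8 - 8 = 81 - 16 ≡ 10; y = λ·(8 - 10) - 8 ≡ 7. → (10, 7)

(10, 7)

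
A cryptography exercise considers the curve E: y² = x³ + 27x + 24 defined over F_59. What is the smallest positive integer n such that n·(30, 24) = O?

6

2P: tangent at (30, 24): λ = (3·30² + 27)/(2·24) ≡ 13/48. 48⁻¹ ≡ 16 (mod 59) since 48·16 = 768 ≡ 1, so λ ≡ 13·16 ≡ 31.
  x = λ² - 30 - 30 = 961 - 60 ≡ 16; y = λ·(30 - 16) - 24 ≡ 56. → (16, 56)
3P: (16, 56) + (30, 24). λ = (24 - 56)/(30 - 16) ≡ 27/14 mod 59. 14⁻¹ ≡ 38 (mod 59), so λ ≡ 23.
  x = λ² - 16 - 30 = 529 - 46 ≡ 11; y = λ·(16 - 11) - 56 ≡ 0. → (11, 0)
4P: (11, 0) + (30, 24). λ = (24 - 0)/(30 - 11) ≡ 24/19 mod 59. 19⁻¹ ≡ 28 (mod 59), so λ ≡ 23.
  x = λ² - 11 - 30 = 529 - 41 ≡ 16; y = λ·(11 - 16) - 0 ≡ 3. → (16, 3)
5P: (16, 3) + (30, 24). λ = (24 - 3)/(30 - 16) ≡ 21/14 mod 59. 14⁻¹ ≡ 38 (mod 59), so λ ≡ 31.
  x = λ² - 16 - 30 = 961 - 46 ≡ 30; y = λ·(16 - 30) - 3 ≡ 35. → (30, 35)
6P: (30, 35) + (30, 24): same x and y₁ ≡ -y₂, so the sum is O.
6P = O, so the order is 6.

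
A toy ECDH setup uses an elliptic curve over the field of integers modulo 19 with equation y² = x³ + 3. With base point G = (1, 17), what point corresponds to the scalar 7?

(2, 12)

Repeated addition: build up to 7G.
2G: tangent at (1, 17): λ = (3·1² + 0)/(2·17) ≡ 3/15. 15⁻¹ ≡ 14 (mod 19), so λ ≡ 3·14 ≡ 4.
  x = λ² - 1 - 1 = 16 - 2 ≡ 14; y = λ·(1 - 14) - 17 ≡ 7. → (14, 7)
3G: (14, 7) + (1, 17). λ = (17 - 7)/(1 - 14) ≡ 10/6 mod 19. 6⁻¹ ≡ 16 (mod 19), so λ ≡ 8.
  x = λ² - 14 - 1 = 64 - 15 ≡ 11; y = λ·(14 - 11) - 7 ≡ 17. → (11, 17)
4G: (11, 17) + (1, 17). λ = (17 - 17)/(1 - 11) ≡ 0/9 mod 19. 9⁻¹ ≡ 17 (mod 19), so λ ≡ 0.
  x = λ² - 11 - 1 = 0 - 12 ≡ 7; y = λ·(11 - 7) - 17 ≡ 2. → (7, 2)
5G: (7, 2) + (1, 17). λ = (17 - 2)/(1 - 7) ≡ 15/13 mod 19. 13⁻¹ ≡ 3 (mod 19), so λ ≡ 7.
  x = λ² - 7 - 1 = 49 - 8 ≡ 3; y = λ·(7 - 3) - 2 ≡ 7. → (3, 7)
6G: (3, 7) + (1, 17). λ = (17 - 7)/(1 - 3) ≡ 10/17 mod 19. 17⁻¹ ≡ 9 (mod 19) since 17·9 = 153 ≡ 1, so λ ≡ 14.
  x = λ² - 3 - 1 = 196 - 4 ≡ 2; y = λ·(3 - 2) - 7 ≡ 7. → (2, 7)
7G: (2, 7) + (1, 17). λ = (17 - 7)/(1 - 2) ≡ 10/18 mod 19. 18⁻¹ ≡ 18 (mod 19) since 18·18 = 324 ≡ 1, so λ ≡ 9.
  x = λ² - 2 - 1 = 81 - 3 ≡ 2; y = λ·(2 - 2) - 7 ≡ 12. → (2, 12)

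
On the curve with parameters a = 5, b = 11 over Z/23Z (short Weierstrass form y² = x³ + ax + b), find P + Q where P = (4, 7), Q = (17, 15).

(4, 7) + (17, 15). λ = (15 - 7)/(17 - 4) ≡ 8/13 mod 23. 13⁻¹ ≡ 16 (mod 23), so λ ≡ 13.
  x = λ² - 4 - 17 = 169 - 21 ≡ 10; y = λ·(4 - 10) - 7 ≡ 7. → (10, 7)

(10, 7)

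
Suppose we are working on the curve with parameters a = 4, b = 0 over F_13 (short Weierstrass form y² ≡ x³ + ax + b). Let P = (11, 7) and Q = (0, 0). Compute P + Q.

(11, 7) + (0, 0). λ = (0 - 7)/(0 - 11) ≡ 6/2 mod 13. 2⁻¹ ≡ 7 (mod 13), so λ ≡ 3.
  x = λ² - 11 - 0 = 9 - 11 ≡ 11; y = λ·(11 - 11) - 7 ≡ 6. → (11, 6)

(11, 6)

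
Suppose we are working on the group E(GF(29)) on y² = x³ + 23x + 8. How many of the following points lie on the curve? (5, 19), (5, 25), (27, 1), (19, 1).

(5, 19): 19² ≡ 13, rhs ≡ 16 → off.
(5, 25): 25² ≡ 16, rhs ≡ 16 → on.
(27, 1): 1² ≡ 1, rhs ≡ 12 → off.
(19, 1): 1² ≡ 1, rhs ≡ 25 → off.

1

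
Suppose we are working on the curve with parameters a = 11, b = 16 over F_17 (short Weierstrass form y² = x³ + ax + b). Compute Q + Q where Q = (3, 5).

tangent at (3, 5): λ = (3·3² + 11)/(2·5) ≡ 4/10. 10⁻¹ ≡ 12 (mod 17) since 10·12 = 120 ≡ 1, so λ ≡ 4·12 ≡ 14.
  x = λ² - 3 - 3 = 196 - 6 ≡ 3; y = λ·(3 - 3) - 5 ≡ 12. → (3, 12)

(3, 12)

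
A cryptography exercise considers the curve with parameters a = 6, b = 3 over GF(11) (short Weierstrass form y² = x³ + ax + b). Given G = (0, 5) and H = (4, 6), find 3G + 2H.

(2, 10)

First 3G:
Repeated addition: build up to 3G.
2G: tangent at (0, 5): λ = (3·0² + 6)/(2·5) ≡ 6/10. 10⁻¹ ≡ 10 (mod 11) since 10·10 = 100 ≡ 1, so λ ≡ 6·10 ≡ 5.
  x = λ² - 0 - 0 = 25 - 0 ≡ 3; y = λ·(0 - 3) - 5 ≡ 2. → (3, 2)
3G: (3, 2) + (0, 5). λ = (5 - 2)/(0 - 3) ≡ 3/8 mod 11. 8⁻¹ ≡ 7 (mod 11), so λ ≡ 10.
  x = λ² - 3 - 0 = 100 - 3 ≡ 9; y = λ·(3 - 9) - 2 ≡ 4. → (9, 4)
3G = (9, 4).
Next 2H:
Repeated addition: build up to 2H.
2H: tangent at (4, 6): λ = (3·4² + 6)/(2·6) ≡ 10/1. 1⁻¹ ≡ 1 (mod 11), so λ ≡ 10·1 ≡ 10.
  x = λ² - 4 - 4 = 100 - 8 ≡ 4; y = λ·(4 - 4) - 6 ≡ 5. → (4, 5)
2H = (4, 5).
Finally 3G + 2H:
(9, 4) + (4, 5). λ = (5 - 4)/(4 - 9) ≡ 1/6 mod 11. 6⁻¹ ≡ 2 (mod 11), so λ ≡ 2.
  x = λ² - 9 - 4 = 4 - 13 ≡ 2; y = λ·(9 - 2) - 4 ≡ 10. → (2, 10)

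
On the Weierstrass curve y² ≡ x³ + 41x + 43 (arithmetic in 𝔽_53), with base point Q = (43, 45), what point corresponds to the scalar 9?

(46, 46)

Repeated addition: build up to 9Q.
2Q: tangent at (43, 45): λ = (3·43² + 41)/(2·45) ≡ 23/37. 37⁻¹ ≡ 43 (mod 53), so λ ≡ 23·43 ≡ 35.
  x = λ² - 43 - 43 = 1225 - 86 ≡ 26; y = λ·(43 - 26) - 45 ≡ 20. → (26, 20)
3Q: (26, 20) + (43, 45). λ = (45 - 20)/(43 - 26) ≡ 25/17 mod 53. 17⁻¹ ≡ 25 (mod 53), so λ ≡ 42.
  x = λ² - 26 - 43 = 1764 - 69 ≡ 52; y = λ·(26 - 52) - 20 ≡ 1. → (52, 1)
4Q: (52, 1) + (43, 45). λ = (45 - 1)/(43 - 52) ≡ 44/44 mod 53. 44⁻¹ ≡ 47 (mod 53) since 44·47 = 2068 ≡ 1, so λ ≡ 1.
  x = λ² - 52 - 43 = 1 - 95 ≡ 12; y = λ·(52 - 12) - 1 ≡ 39. → (12, 39)
5Q: (12, 39) + (43, 45). λ = (45 - 39)/(43 - 12) ≡ 6/31 mod 53. 31⁻¹ ≡ 12 (mod 53), so λ ≡ 19.
  x = λ² - 12 - 43 = 361 - 55 ≡ 41; y = λ·(12 - 41) - 39 ≡ 46. → (41, 46)
6Q: (41, 46) + (43, 45). λ = (45 - 46)/(43 - 41) ≡ 52/2 mod 53. 2⁻¹ ≡ 27 (mod 53), so λ ≡ 26.
  x = λ² - 41 - 43 = 676 - 84 ≡ 9; y = λ·(41 - 9) - 46 ≡ 44. → (9, 44)
7Q: (9, 44) + (43, 45). λ = (45 - 44)/(43 - 9) ≡ 1/34 mod 53. 34⁻¹ ≡ 39 (mod 53), so λ ≡ 39.
  x = λ² - 9 - 43 = 1521 - 52 ≡ 38; y = λ·(9 - 38) - 44 ≡ 44. → (38, 44)
8Q: (38, 44) + (43, 45). λ = (45 - 44)/(43 - 38) ≡ 1/5 mod 53. 5⁻¹ ≡ 32 (mod 53), so λ ≡ 32.
  x = λ² - 38 - 43 = 1024 - 81 ≡ 42; y = λ·(38 - 42) - 44 ≡ 40. → (42, 40)
9Q: (42, 40) + (43, 45). λ = (45 - 40)/(43 - 42) ≡ 5/1 mod 53. 1⁻¹ ≡ 1 (mod 53) since 1·1 = 1 ≡ 1, so λ ≡ 5.
  x = λ² - 42 - 43 = 25 - 85 ≡ 46; y = λ·(42 - 46) - 40 ≡ 46. → (46, 46)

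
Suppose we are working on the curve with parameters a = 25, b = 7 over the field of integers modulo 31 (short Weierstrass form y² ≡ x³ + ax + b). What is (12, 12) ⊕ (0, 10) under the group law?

(12, 12) + (0, 10). λ = (10 - 12)/(0 - 12) ≡ 29/19 mod 31. 19⁻¹ ≡ 18 (mod 31), so λ ≡ 26.
  x = λ² - 12 - 0 = 676 - 12 ≡ 13; y = λ·(12 - 13) - 12 ≡ 24. → (13, 24)

(13, 24)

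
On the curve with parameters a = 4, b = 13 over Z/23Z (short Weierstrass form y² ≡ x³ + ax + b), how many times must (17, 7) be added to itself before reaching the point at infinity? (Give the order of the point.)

2P: tangent at (17, 7): λ = (3·17² + 4)/(2·7) ≡ 20/14. 14⁻¹ ≡ 5 (mod 23), so λ ≡ 20·5 ≡ 8.
  x = λ² - 17 - 17 = 64 - 34 ≡ 7; y = λ·(17 - 7) - 7 ≡ 4. → (7, 4)
3P: (7, 4) + (17, 7). λ = (7 - 4)/(17 - 7) ≡ 3/10 mod 23. 10⁻¹ ≡ 7 (mod 23), so λ ≡ 21.
  x = λ² - 7 - 17 = 441 - 24 ≡ 3; y = λ·(7 - 3) - 4 ≡ 11. → (3, 11)
4P: (3, 11) + (17, 7). λ = (7 - 11)/(17 - 3) ≡ 19/14 mod 23. 14⁻¹ ≡ 5 (mod 23), so λ ≡ 3.
  x = λ² - 3 - 17 = 9 - 20 ≡ 12; y = λ·(3 - 12) - 11 ≡ 8. → (12, 8)
5P: (12, 8) + (17, 7). λ = (7 - 8)/(17 - 12) ≡ 22/5 mod 23. 5⁻¹ ≡ 14 (mod 23), so λ ≡ 9.
  x = λ² - 12 - 17 = 81 - 29 ≡ 6; y = λ·(12 - 6) - 8 ≡ 0. → (6, 0)
6P: (6, 0) + (17, 7). λ = (7 - 0)/(17 - 6) ≡ 7/11 mod 23. 11⁻¹ ≡ 21 (mod 23) since 11·21 = 231 ≡ 1, so λ ≡ 9.
  x = λ² - 6 - 17 = 81 - 23 ≡ 12; y = λ·(6 - 12) - 0 ≡ 15. → (12, 15)
7P: (12, 15) + (17, 7). λ = (7 - 15)/(17 - 12) ≡ 15/5 mod 23. 5⁻¹ ≡ 14 (mod 23) since 5·14 = 70 ≡ 1, so λ ≡ 3.
  x = λ² - 12 - 17 = 9 - 29 ≡ 3; y = λ·(12 - 3) - 15 ≡ 12. → (3, 12)
8P: (3, 12) + (17, 7). λ = (7 - 12)/(17 - 3) ≡ 18/14 mod 23. 14⁻¹ ≡ 5 (mod 23), so λ ≡ 21.
  x = λ² - 3 - 17 = 441 - 20 ≡ 7; y = λ·(3 - 7) - 12 ≡ 19. → (7, 19)
9P: (7, 19) + (17, 7). λ = (7 - 19)/(17 - 7) ≡ 11/10 mod 23. 10⁻¹ ≡ 7 (mod 23) since 10·7 = 70 ≡ 1, so λ ≡ 8.
  x = λ² - 7 - 17 = 64 - 24 ≡ 17; y = λ·(7 - 17) - 19 ≡ 16. → (17, 16)
10P: (17, 16) + (17, 7): same x and y₁ ≡ -y₂, so the sum is the point at infinity.
10P = the point at infinity, so the order is 10.

10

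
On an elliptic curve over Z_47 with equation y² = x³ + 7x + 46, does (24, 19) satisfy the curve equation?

y² = 19² ≡ 32; x³ + 7x + 46 = 14038 ≡ 32 (mod 47). 32 = 32.

yes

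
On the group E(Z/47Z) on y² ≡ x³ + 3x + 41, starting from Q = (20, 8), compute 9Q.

(16, 7)

Double-and-add on 9 = (1001)₂. Start with Q = (20, 8) for the leading 1-bit.
double: tangent at (20, 8): λ = (3·20² + 3)/(2·8) ≡ 28/16. 16⁻¹ ≡ 3 (mod 47), so λ ≡ 28·3 ≡ 37.
  x = λ² - 20 - 20 = 1369 - 40 ≡ 13; y = λ·(20 - 13) - 8 ≡ 16. → (13, 16)
double: tangent at (13, 16): λ = (3·13² + 3)/(2·16) ≡ 40/32. 32⁻¹ ≡ 25 (mod 47), so λ ≡ 40·25 ≡ 13.
  x = λ² - 13 - 13 = 169 - 26 ≡ 2; y = λ·(13 - 2) - 16 ≡ 33. → (2, 33)
double: tangent at (2, 33): λ = (3·2² + 3)/(2·33) ≡ 15/19. 19⁻¹ ≡ 5 (mod 47), so λ ≡ 15·5 ≡ 28.
  x = λ² - 2 - 2 = 784 - 4 ≡ 28; y = λ·(2 - 28) - 33 ≡ 38. → (28, 38)
add Q: (28, 38) + (20, 8). λ = (8 - 38)/(20 - 28) ≡ 17/39 mod 47. 39⁻¹ ≡ 41 (mod 47) since 39·41 = 1599 ≡ 1, so λ ≡ 39.
  x = λ² - 28 - 20 = 1521 - 48 ≡ 16; y = λ·(28 - 16) - 38 ≡ 7. → (16, 7)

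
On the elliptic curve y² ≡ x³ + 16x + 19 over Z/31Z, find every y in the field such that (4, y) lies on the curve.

x³ + 16x + 19 = 147 ≡ 23 (mod 31).
23 is a non-residue mod 31; no y exists.

none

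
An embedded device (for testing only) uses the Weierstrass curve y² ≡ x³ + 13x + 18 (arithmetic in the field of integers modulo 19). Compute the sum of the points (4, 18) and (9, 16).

(13, 16)

(4, 18) + (9, 16). λ = (16 - 18)/(9 - 4) ≡ 17/5 mod 19. 5⁻¹ ≡ 4 (mod 19) since 5·4 = 20 ≡ 1, so λ ≡ 11.
  x = λ² - 4 - 9 = 121 - 13 ≡ 13; y = λ·(4 - 13) - 18 ≡ 16. → (13, 16)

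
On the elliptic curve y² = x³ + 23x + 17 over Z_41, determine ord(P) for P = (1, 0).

2

2P: (1, 0) + (1, 0): same x and y₁ ≡ -y₂, so the sum is O.
2P = O, so the order is 2.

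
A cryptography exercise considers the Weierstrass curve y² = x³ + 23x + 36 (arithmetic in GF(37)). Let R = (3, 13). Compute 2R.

(22, 33)

tangent at (3, 13): λ = (3·3² + 23)/(2·13) ≡ 13/26. 26⁻¹ ≡ 10 (mod 37), so λ ≡ 13·10 ≡ 19.
  x = λ² - 3 - 3 = 361 - 6 ≡ 22; y = λ·(3 - 22) - 13 ≡ 33. → (22, 33)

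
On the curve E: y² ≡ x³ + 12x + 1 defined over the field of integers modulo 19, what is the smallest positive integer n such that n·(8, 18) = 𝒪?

2P: tangent at (8, 18): λ = (3·8² + 12)/(2·18) ≡ 14/17. 17⁻¹ ≡ 9 (mod 19), so λ ≡ 14·9 ≡ 12.
  x = λ² - 8 - 8 = 144 - 16 ≡ 14; y = λ·(8 - 14) - 18 ≡ 5. → (14, 5)
3P: (14, 5) + (8, 18). λ = (18 - 5)/(8 - 14) ≡ 13/13 mod 19. 13⁻¹ ≡ 3 (mod 19), so λ ≡ 1.
  x = λ² - 14 - 8 = 1 - 22 ≡ 17; y = λ·(14 - 17) - 5 ≡ 11. → (17, 11)
4P: (17, 11) + (8, 18). λ = (18 - 11)/(8 - 17) ≡ 7/10 mod 19. 10⁻¹ ≡ 2 (mod 19), so λ ≡ 14.
  x = λ² - 17 - 8 = 196 - 25 ≡ 0; y = λ·(17 - 0) - 11 ≡ 18. → (0, 18)
5P: (0, 18) + (8, 18). λ = (18 - 18)/(8 - 0) ≡ 0/8 mod 19. 8⁻¹ ≡ 12 (mod 19), so λ ≡ 0.
  x = λ² - 0 - 8 = 0 - 8 ≡ 11; y = λ·(0 - 11) - 18 ≡ 1. → (11, 1)
6P: (11, 1) + (8, 18). λ = (18 - 1)/(8 - 11) ≡ 17/16 mod 19. 16⁻¹ ≡ 6 (mod 19), so λ ≡ 7.
  x = λ² - 11 - 8 = 49 - 19 ≡ 11; y = λ·(11 - 11) - 1 ≡ 18. → (11, 18)
7P: (11, 18) + (8, 18). λ = (18 - 18)/(8 - 11) ≡ 0/16 mod 19. 16⁻¹ ≡ 6 (mod 19) since 16·6 = 96 ≡ 1, so λ ≡ 0.
  x = λ² - 11 - 8 = 0 - 19 ≡ 0; y = λ·(11 - 0) - 18 ≡ 1. → (0, 1)
8P: (0, 1) + (8, 18). λ = (18 - 1)/(8 - 0) ≡ 17/8 mod 19. 8⁻¹ ≡ 12 (mod 19), so λ ≡ 14.
  x = λ² - 0 - 8 = 196 - 8 ≡ 17; y = λ·(0 - 17) - 1 ≡ 8. → (17, 8)
9P: (17, 8) + (8, 18). λ = (18 - 8)/(8 - 17) ≡ 10/10 mod 19. 10⁻¹ ≡ 2 (mod 19), so λ ≡ 1.
  x = λ² - 17 - 8 = 1 - 25 ≡ 14; y = λ·(17 - 14) - 8 ≡ 14. → (14, 14)
10P: (14, 14) + (8, 18). λ = (18 - 14)/(8 - 14) ≡ 4/13 mod 19. 13⁻¹ ≡ 3 (mod 19) since 13·3 = 39 ≡ 1, so λ ≡ 12.
  x = λ² - 14 - 8 = 144 - 22 ≡ 8; y = λ·(14 - 8) - 14 ≡ 1. → (8, 1)
11P: (8, 1) + (8, 18): same x and y₁ ≡ -y₂, so the sum is 𝒪.
11P = 𝒪, so the order is 11.

11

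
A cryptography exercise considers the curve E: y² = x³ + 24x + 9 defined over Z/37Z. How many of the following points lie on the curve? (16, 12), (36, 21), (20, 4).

(16, 12): 12² ≡ 33, rhs ≡ 12 → off.
(36, 21): 21² ≡ 34, rhs ≡ 21 → off.
(20, 4): 4² ≡ 16, rhs ≡ 16 → on.

1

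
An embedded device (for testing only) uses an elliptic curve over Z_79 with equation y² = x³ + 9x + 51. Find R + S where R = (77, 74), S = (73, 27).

(72, 44)

(77, 74) + (73, 27). λ = (27 - 74)/(73 - 77) ≡ 32/75 mod 79. 75⁻¹ ≡ 59 (mod 79), so λ ≡ 71.
  x = λ² - 77 - 73 = 5041 - 150 ≡ 72; y = λ·(77 - 72) - 74 ≡ 44. → (72, 44)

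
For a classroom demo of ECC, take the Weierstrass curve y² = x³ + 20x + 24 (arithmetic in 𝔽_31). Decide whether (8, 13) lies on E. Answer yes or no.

y² = 13² ≡ 14; x³ + 20x + 24 = 696 ≡ 14 (mod 31). 14 = 14.

yes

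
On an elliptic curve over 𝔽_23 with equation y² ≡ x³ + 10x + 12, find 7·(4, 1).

(4, 22)

Write G = (4, 1).
Repeated addition: build up to 7G.
2G: tangent at (4, 1): λ = (3·4² + 10)/(2·1) ≡ 12/2. 2⁻¹ ≡ 12 (mod 23), so λ ≡ 12·12 ≡ 6.
  x = λ² - 4 - 4 = 36 - 8 ≡ 5; y = λ·(4 - 5) - 1 ≡ 16. → (5, 16)
3G: (5, 16) + (4, 1). λ = (1 - 16)/(4 - 5) ≡ 8/22 mod 23. 22⁻¹ ≡ 22 (mod 23), so λ ≡ 15.
  x = λ² - 5 - 4 = 225 - 9 ≡ 9; y = λ·(5 - 9) - 16 ≡ 16. → (9, 16)
4G: (9, 16) + (4, 1). λ = (1 - 16)/(4 - 9) ≡ 8/18 mod 23. 18⁻¹ ≡ 9 (mod 23), so λ ≡ 3.
  x = λ² - 9 - 4 = 9 - 13 ≡ 19; y = λ·(9 - 19) - 16 ≡ 0. → (19, 0)
5G: (19, 0) + (4, 1). λ = (1 - 0)/(4 - 19) ≡ 1/8 mod 23. 8⁻¹ ≡ 3 (mod 23), so λ ≡ 3.
  x = λ² - 19 - 4 = 9 - 23 ≡ 9; y = λ·(19 - 9) - 0 ≡ 7. → (9, 7)
6G: (9, 7) + (4, 1). λ = (1 - 7)/(4 - 9) ≡ 17/18 mod 23. 18⁻¹ ≡ 9 (mod 23), so λ ≡ 15.
  x = λ² - 9 - 4 = 225 - 13 ≡ 5; y = λ·(9 - 5) - 7 ≡ 7. → (5, 7)
7G: (5, 7) + (4, 1). λ = (1 - 7)/(4 - 5) ≡ 17/22 mod 23. 22⁻¹ ≡ 22 (mod 23), so λ ≡ 6.
  x = λ² - 5 - 4 = 36 - 9 ≡ 4; y = λ·(5 - 4) - 7 ≡ 22. → (4, 22)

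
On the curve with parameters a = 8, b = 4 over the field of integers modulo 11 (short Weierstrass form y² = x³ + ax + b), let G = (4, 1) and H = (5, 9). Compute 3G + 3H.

First 3G:
Repeated addition: build up to 3G.
2G: tangent at (4, 1): λ = (3·4² + 8)/(2·1) ≡ 1/2. 2⁻¹ ≡ 6 (mod 11) since 2·6 = 12 ≡ 1, so λ ≡ 1·6 ≡ 6.
  x = λ² - 4 - 4 = 36 - 8 ≡ 6; y = λ·(4 - 6) - 1 ≡ 9. → (6, 9)
3G: (6, 9) + (4, 1). λ = (1 - 9)/(4 - 6) ≡ 3/9 mod 11. 9⁻¹ ≡ 5 (mod 11), so λ ≡ 4.
  x = λ² - 6 - 4 = 16 - 10 ≡ 6; y = λ·(6 - 6) - 9 ≡ 2. → (6, 2)
3G = (6, 2).
Next 3H:
Repeated addition: build up to 3H.
2H: tangent at (5, 9): λ = (3·5² + 8)/(2·9) ≡ 6/7. 7⁻¹ ≡ 8 (mod 11), so λ ≡ 6·8 ≡ 4.
  x = λ² - 5 - 5 = 16 - 10 ≡ 6; y = λ·(5 - 6) - 9 ≡ 9. → (6, 9)
3H: (6, 9) + (5, 9). λ = (9 - 9)/(5 - 6) ≡ 0/10 mod 11. 10⁻¹ ≡ 10 (mod 11), so λ ≡ 0.
  x = λ² - 6 - 5 = 0 - 11 ≡ 0; y = λ·(6 - 0) - 9 ≡ 2. → (0, 2)
3H = (0, 2).
Finally 3G + 3H:
(6, 2) + (0, 2). λ = (2 - 2)/(0 - 6) ≡ 0/5 mod 11. 5⁻¹ ≡ 9 (mod 11), so λ ≡ 0.
  x = λ² - 6 - 0 = 0 - 6 ≡ 5; y = λ·(6 - 5) - 2 ≡ 9. → (5, 9)

(5, 9)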